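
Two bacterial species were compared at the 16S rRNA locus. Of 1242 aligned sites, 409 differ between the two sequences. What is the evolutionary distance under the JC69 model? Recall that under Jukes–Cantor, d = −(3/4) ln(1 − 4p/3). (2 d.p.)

p = 409/1242 ≈ 0.329308.
d = −(3/4) ln(1 − 4p/3) = −0.75 ln(1 − 0.439077) = −0.75 ln(0.560923)
  = −0.75 × (-0.578172) = 0.433629 substitutions/site.

0.43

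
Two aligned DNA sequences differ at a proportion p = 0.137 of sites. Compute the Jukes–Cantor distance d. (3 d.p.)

d = −(3/4) ln(1 − 4p/3) = −0.75 ln(1 − 0.182667) = −0.75 ln(0.817333)
  = −0.75 × (-0.201709) = 0.151282 substitutions/site.

0.151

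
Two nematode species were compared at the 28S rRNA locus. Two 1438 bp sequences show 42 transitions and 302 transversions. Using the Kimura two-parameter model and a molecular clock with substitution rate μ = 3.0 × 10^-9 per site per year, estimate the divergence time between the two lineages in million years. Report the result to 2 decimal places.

P = 42/1438 ≈ 0.029207 and Q = 302/1438 ≈ 0.210014.
Under the Kimura two-parameter model, d = −½ ln(1 − 2P − Q) − ¼ ln(1 − 2Q).
1 − 2P − Q = 0.731572, giving −½ ln(0.731572) = 0.156280.
1 − 2Q = 0.579972, giving −¼ ln(0.579972) = 0.136194.
d = 0.156280 + 0.136194 = 0.292474.
Under a molecular clock d = 2μt, so t = d/(2μ) = 0.292474 / (2 × 3.0 × 10^-9) = 48.75 million years.

48.75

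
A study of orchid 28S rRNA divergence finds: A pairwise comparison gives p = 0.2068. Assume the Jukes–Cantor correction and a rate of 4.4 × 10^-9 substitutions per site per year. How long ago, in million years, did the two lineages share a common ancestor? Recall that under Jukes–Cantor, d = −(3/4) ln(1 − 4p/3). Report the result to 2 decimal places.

27.49

d = −(3/4) ln(1 − 4p/3) = −0.75 ln(1 − 0.275733) = −0.75 ln(0.724267)
  = −0.75 × (-0.322595) = 0.241946 substitutions/site.
Under a molecular clock d = 2μt, so t = d/(2μ) = 0.241946 / (2 × 4.4 × 10^-9) = 27.49 million years.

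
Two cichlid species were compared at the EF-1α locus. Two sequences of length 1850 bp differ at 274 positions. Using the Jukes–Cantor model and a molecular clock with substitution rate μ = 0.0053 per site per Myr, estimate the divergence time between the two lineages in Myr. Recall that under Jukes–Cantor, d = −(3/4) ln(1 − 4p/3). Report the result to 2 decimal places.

p = 274/1850 ≈ 0.148108.
d = −(3/4) ln(1 − 4p/3) = −0.75 ln(1 − 0.197477) = −0.75 ln(0.802523)
  = −0.75 × (-0.219995) = 0.164996 substitutions/site.
Under a molecular clock d = 2μt, so t = d/(2μ) = 0.164996 / (2 × 0.0053) = 15.57 Myr.

15.57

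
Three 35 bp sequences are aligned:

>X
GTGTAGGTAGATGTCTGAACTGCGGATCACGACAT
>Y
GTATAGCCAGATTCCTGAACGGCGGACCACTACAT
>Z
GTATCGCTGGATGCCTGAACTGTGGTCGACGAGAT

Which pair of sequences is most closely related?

X–Y: 8/35 differ, p = 0.229, d = 0.273.
X–Z: 10/35 differ, p = 0.286, d = 0.360.
Y–Z: 10/35 differ, p = 0.286, d = 0.360.
The smallest distance is between X and Y.

X and Y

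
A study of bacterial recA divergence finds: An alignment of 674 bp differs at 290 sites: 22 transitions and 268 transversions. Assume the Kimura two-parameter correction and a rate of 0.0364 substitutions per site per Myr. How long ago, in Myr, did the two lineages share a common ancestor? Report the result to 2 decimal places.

9.72

P = 22/674 ≈ 0.032641 and Q = 268/674 ≈ 0.397626.
Under the Kimura two-parameter model, d = −½ ln(1 − 2P − Q) − ¼ ln(1 − 2Q).
1 − 2P − Q = 0.537092, giving −½ ln(0.537092) = 0.310793.
1 − 2Q = 0.204748, giving −¼ ln(0.204748) = 0.396494.
d = 0.310793 + 0.396494 = 0.707287.
Under a molecular clock d = 2μt, so t = d/(2μ) = 0.707287 / (2 × 0.0364) = 9.72 Myr.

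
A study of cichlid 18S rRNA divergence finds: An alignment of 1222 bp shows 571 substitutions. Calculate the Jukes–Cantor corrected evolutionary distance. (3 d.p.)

p = 571/1222 ≈ 0.467267.
d = −(3/4) ln(1 − 4p/3) = −0.75 ln(1 − 0.623023) = −0.75 ln(0.376977)
  = −0.75 × (-0.975571) = 0.731678 substitutions/site.

0.732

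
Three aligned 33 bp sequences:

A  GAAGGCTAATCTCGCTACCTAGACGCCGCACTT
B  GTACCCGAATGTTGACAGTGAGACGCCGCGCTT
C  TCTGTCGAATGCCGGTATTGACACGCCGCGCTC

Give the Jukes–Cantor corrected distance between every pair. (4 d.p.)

d(A,B) = 0.4975, d(A,C) = 0.6254, d(B,C) = 0.4975

A–B: 12/33 sites differ → p ≈ 0.363636, d = −0.75 ln(1 − 0.484848) = 0.497470 ≈ 0.4975.
A–C: 14/33 sites differ → p ≈ 0.424242, d = −0.75 ln(1 − 0.565656) = 0.625439 ≈ 0.6254.
B–C: 12/33 sites differ → p ≈ 0.363636, d = −0.75 ln(1 − 0.484848) = 0.497470 ≈ 0.4975.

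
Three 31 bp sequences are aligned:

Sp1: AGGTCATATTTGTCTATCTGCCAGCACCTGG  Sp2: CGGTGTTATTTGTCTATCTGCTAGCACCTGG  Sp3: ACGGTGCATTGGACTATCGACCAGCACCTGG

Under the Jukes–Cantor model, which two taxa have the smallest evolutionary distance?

Sp1–Sp2: 4/31 differ, p = 0.129, d = 0.142.
Sp1–Sp3: 9/31 differ, p = 0.290, d = 0.367.
Sp2–Sp3: 11/31 differ, p = 0.355, d = 0.481.
The smallest distance is between Sp1 and Sp2.

Sp1 and Sp2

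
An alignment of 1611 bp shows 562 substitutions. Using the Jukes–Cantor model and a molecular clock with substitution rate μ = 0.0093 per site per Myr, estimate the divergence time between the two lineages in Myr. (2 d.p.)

25.23

p = 562/1611 ≈ 0.348852.
d = −(3/4) ln(1 − 4p/3) = −0.75 ln(1 − 0.465136) = −0.75 ln(0.534864)
  = −0.75 × (-0.625743) = 0.469307 substitutions/site.
Under a molecular clock d = 2μt, so t = d/(2μ) = 0.469307 / (2 × 0.0093) = 25.23 Myr.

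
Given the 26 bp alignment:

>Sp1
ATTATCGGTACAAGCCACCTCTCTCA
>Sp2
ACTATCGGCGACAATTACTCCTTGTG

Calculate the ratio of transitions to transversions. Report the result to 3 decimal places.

3.667

Transitions are A↔G and C↔T; transversions are all other mismatches.
Transitions: 11. Transversions: 3.
R = 11/3 = 3.666666… ≈ 3.667 (to 3 d.p.).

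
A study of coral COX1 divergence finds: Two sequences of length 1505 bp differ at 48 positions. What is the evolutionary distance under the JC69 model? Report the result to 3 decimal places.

0.033

p = 48/1505 ≈ 0.031894.
d = −(3/4) ln(1 − 4p/3) = −0.75 ln(1 − 0.042525) = −0.75 ln(0.957475)
  = −0.75 × (-0.043456) = 0.032592 substitutions/site.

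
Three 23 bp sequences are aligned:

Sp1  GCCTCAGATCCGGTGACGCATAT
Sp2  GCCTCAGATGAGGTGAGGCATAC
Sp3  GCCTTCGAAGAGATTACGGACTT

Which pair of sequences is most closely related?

Sp1 and Sp2

Sp1–Sp2: 4/23 differ, p = 0.174, d = 0.198.
Sp1–Sp3: 10/23 differ, p = 0.435, d = 0.650.
Sp2–Sp3: 10/23 differ, p = 0.435, d = 0.650.
The smallest distance is between Sp1 and Sp2.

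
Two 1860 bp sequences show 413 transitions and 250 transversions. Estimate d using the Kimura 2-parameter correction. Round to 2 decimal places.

0.51

P = 413/1860 ≈ 0.222043 and Q = 250/1860 ≈ 0.134409.
Under the Kimura two-parameter model, d = −½ ln(1 − 2P − Q) − ¼ ln(1 − 2Q).
1 − 2P − Q = 0.421505, giving −½ ln(0.421505) = 0.431962.
1 − 2Q = 0.731182, giving −¼ ln(0.731182) = 0.078273.
d = 0.431962 + 0.078273 = 0.510235.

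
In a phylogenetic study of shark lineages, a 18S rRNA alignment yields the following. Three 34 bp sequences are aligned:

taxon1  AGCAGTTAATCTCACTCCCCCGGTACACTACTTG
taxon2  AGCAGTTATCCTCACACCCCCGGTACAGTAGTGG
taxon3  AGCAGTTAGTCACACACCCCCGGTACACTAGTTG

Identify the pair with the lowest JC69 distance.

taxon1–taxon2: 6/34 differ, p = 0.176, d = 0.201.
taxon1–taxon3: 4/34 differ, p = 0.118, d = 0.128.
taxon2–taxon3: 5/34 differ, p = 0.147, d = 0.164.
The smallest distance is between taxon1 and taxon3.

taxon1 and taxon3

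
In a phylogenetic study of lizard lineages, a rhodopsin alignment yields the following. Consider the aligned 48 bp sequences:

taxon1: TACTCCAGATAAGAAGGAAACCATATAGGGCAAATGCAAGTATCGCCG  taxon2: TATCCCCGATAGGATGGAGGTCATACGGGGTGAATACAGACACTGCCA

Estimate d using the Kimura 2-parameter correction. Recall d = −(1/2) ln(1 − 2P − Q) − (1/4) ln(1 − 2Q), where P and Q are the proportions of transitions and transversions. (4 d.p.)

0.7149

Of 48 sites, 17 differences are transitions and 2 are transversions, so P = 17/48 ≈ 0.354167 and Q = 2/48 ≈ 0.041667.
Under the Kimura two-parameter model, d = −½ ln(1 − 2P − Q) − ¼ ln(1 − 2Q).
1 − 2P − Q = 0.249999, giving −½ ln(0.249999) = 0.693149.
1 − 2Q = 0.916666, giving −¼ ln(0.916666) = 0.021753.
d = 0.693149 + 0.021753 = 0.714902.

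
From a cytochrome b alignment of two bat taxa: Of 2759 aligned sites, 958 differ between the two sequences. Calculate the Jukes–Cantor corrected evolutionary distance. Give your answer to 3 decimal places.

0.466

p = 958/2759 ≈ 0.347227.
d = −(3/4) ln(1 − 4p/3) = −0.75 ln(1 − 0.462969) = −0.75 ln(0.537031)
  = −0.75 × (-0.621699) = 0.466274 substitutions/site.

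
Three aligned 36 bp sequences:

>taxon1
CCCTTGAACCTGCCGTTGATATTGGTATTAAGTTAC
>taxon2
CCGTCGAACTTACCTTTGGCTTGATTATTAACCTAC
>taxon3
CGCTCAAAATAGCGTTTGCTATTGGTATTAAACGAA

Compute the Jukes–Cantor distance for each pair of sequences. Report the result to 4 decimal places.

taxon1–taxon2: 13/36 sites differ → p ≈ 0.361111, d = −0.75 ln(1 − 0.481481) = 0.492584 ≈ 0.4926.
taxon1–taxon3: 13/36 sites differ → p ≈ 0.361111, d = −0.75 ln(1 − 0.481481) = 0.492584 ≈ 0.4926.
taxon2–taxon3: 16/36 sites differ → p ≈ 0.444444, d = −0.75 ln(1 − 0.592592) = 0.673455 ≈ 0.6735.

d(taxon1,taxon2) = 0.4926, d(taxon1,taxon3) = 0.4926, d(taxon2,taxon3) = 0.6735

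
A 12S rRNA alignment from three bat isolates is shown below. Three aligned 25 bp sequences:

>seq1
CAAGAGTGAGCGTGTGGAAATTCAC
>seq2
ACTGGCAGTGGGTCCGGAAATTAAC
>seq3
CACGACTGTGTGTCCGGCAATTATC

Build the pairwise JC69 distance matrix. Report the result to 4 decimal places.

seq1–seq2: 11/25 sites differ → p = 0.44, d = −0.75 ln(1 − 0.586667) = 0.662626 ≈ 0.6626.
seq1–seq3: 9/25 sites differ → p = 0.36, d = −0.75 ln(1 − 0.48) = 0.490445 ≈ 0.4904.
seq2–seq3: 8/25 sites differ → p = 0.32, d = −0.75 ln(1 − 0.426667) = 0.417216 ≈ 0.4172.

d(seq1,seq2) = 0.6626, d(seq1,seq3) = 0.4904, d(seq2,seq3) = 0.4172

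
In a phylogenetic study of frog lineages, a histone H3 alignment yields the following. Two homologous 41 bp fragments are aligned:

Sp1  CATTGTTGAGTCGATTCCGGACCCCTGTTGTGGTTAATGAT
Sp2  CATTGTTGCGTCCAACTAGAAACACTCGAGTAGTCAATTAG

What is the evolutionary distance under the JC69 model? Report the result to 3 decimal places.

The sequences differ at 16 of 41 sites, so p = 16/41 ≈ 0.390244.
d = −(3/4) ln(1 − 4p/3) = −0.75 ln(1 − 0.520325) = −0.75 ln(0.479675)
  = −0.75 × (-0.734646) = 0.550985 substitutions/site.

0.551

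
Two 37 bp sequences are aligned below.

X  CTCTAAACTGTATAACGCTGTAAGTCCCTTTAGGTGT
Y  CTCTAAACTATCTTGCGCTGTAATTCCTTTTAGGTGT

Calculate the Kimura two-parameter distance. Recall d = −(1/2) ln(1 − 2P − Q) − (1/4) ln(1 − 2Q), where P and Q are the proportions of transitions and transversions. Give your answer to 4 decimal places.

0.1836

Of 37 sites, 3 differences are transitions and 3 are transversions, so P = 3/37 ≈ 0.081081 and Q = 3/37 ≈ 0.081081.
Under the Kimura two-parameter model, d = −½ ln(1 − 2P − Q) − ¼ ln(1 − 2Q).
1 − 2P − Q = 0.756757, giving −½ ln(0.756757) = 0.139357.
1 − 2Q = 0.837838, giving −¼ ln(0.837838) = 0.044233.
d = 0.139357 + 0.044233 = 0.183590.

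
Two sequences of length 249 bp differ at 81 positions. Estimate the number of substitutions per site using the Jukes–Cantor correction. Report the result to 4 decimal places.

p = 81/249 ≈ 0.325301.
d = −(3/4) ln(1 − 4p/3) = −0.75 ln(1 − 0.433735) = −0.75 ln(0.566265)
  = −0.75 × (-0.568693) = 0.426520 substitutions/site.

0.4265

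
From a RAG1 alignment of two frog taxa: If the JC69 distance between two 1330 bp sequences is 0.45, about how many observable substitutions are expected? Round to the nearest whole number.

Invert JC69: p = (3/4)(1 − e^(−4d/3)) = 0.75 × (1 − e^(-0.6)) = 0.75 × (1 − 0.548812) = 0.338391.
Expected differing sites = pL ≈ 0.338391 × 1330 = 450.06003 ≈ 450.

450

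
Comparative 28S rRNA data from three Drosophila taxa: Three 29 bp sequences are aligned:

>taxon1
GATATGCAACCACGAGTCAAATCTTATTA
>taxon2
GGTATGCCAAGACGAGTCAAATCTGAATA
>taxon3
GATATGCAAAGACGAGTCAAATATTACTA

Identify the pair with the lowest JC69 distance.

taxon1 and taxon3

taxon1–taxon2: 6/29 differ, p = 0.207, d = 0.242.
taxon1–taxon3: 4/29 differ, p = 0.138, d = 0.152.
taxon2–taxon3: 5/29 differ, p = 0.172, d = 0.196.
The smallest distance is between taxon1 and taxon3.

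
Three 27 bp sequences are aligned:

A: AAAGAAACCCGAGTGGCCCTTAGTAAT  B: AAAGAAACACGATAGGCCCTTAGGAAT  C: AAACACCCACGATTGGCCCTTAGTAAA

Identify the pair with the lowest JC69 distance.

A and B

A–B: 4/27 differ, p = 0.148, d = 0.165.
A–C: 6/27 differ, p = 0.222, d = 0.264.
B–C: 6/27 differ, p = 0.222, d = 0.264.
The smallest distance is between A and B.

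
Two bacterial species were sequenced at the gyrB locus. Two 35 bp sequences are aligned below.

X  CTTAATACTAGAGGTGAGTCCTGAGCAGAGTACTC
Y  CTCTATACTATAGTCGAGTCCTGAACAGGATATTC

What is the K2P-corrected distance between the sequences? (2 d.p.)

0.33

Of 35 sites, 6 differences are transitions and 3 are transversions, so P = 6/35 ≈ 0.171429 and Q = 3/35 ≈ 0.085714.
Under the Kimura two-parameter model, d = −½ ln(1 − 2P − Q) − ¼ ln(1 − 2Q).
1 − 2P − Q = 0.571428, giving −½ ln(0.571428) = 0.279808.
1 − 2Q = 0.828572, giving −¼ ln(0.828572) = 0.047013.
d = 0.279808 + 0.047013 = 0.326821.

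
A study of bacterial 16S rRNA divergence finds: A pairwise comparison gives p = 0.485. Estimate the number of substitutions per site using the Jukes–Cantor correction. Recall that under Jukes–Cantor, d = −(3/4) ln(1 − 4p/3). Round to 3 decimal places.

d = −(3/4) ln(1 − 4p/3) = −0.75 ln(1 − 0.646667) = −0.75 ln(0.353333)
  = −0.75 × (-1.040344) = 0.780258 substitutions/site.

0.780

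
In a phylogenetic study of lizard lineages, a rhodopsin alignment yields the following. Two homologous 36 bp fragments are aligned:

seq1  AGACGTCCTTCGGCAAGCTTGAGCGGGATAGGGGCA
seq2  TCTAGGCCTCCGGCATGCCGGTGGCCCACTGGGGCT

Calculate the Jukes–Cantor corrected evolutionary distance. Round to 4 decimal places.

The sequences differ at 17 of 36 sites, so p = 17/36 ≈ 0.472222.
d = −(3/4) ln(1 − 4p/3) = −0.75 ln(1 − 0.629629) = −0.75 ln(0.370371)
  = −0.75 × (-0.993250) = 0.744938 substitutions/site.

0.7449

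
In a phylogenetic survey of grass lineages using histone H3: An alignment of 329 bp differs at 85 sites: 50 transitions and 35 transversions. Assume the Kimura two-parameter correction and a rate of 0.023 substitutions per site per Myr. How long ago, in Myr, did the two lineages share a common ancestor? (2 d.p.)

7.04

P = 50/329 ≈ 0.151976 and Q = 35/329 ≈ 0.106383.
Under the Kimura two-parameter model, d = −½ ln(1 − 2P − Q) − ¼ ln(1 − 2Q).
1 − 2P − Q = 0.589665, giving −½ ln(0.589665) = 0.264100.
1 − 2Q = 0.787234, giving −¼ ln(0.787234) = 0.059807.
d = 0.264100 + 0.059807 = 0.323907.
Under a molecular clock d = 2μt, so t = d/(2μ) = 0.323907 / (2 × 0.023) = 7.04 Myr.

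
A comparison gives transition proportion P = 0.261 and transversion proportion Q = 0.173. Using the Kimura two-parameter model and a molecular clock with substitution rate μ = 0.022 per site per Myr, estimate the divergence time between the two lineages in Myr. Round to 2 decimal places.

Under the Kimura two-parameter model, d = −½ ln(1 − 2P − Q) − ¼ ln(1 − 2Q).
1 − 2P − Q = 0.305, giving −½ ln(0.305) = 0.593722.
1 − 2Q = 0.654, giving −¼ ln(0.654) = 0.106162.
d = 0.593722 + 0.106162 = 0.699884.
Under a molecular clock d = 2μt, so t = d/(2μ) = 0.699884 / (2 × 0.022) = 15.91 Myr.

15.91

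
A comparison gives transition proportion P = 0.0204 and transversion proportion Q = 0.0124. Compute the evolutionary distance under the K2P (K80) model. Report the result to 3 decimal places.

Under the Kimura two-parameter model, d = −½ ln(1 − 2P − Q) − ¼ ln(1 − 2Q).
1 − 2P − Q = 0.9468, giving −½ ln(0.9468) = 0.027334.
1 − 2Q = 0.9752, giving −¼ ln(0.9752) = 0.006278.
d = 0.027334 + 0.006278 = 0.033612.

0.034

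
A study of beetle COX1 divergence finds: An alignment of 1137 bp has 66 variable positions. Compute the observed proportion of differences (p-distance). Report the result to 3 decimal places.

0.058

p = 66/1137 = 0.058047… ≈ 0.058 (to 3 d.p.).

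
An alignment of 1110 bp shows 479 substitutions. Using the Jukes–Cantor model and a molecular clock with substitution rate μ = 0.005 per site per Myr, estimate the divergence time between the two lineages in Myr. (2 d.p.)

64.24

p = 479/1110 ≈ 0.431532.
d = −(3/4) ln(1 − 4p/3) = −0.75 ln(1 − 0.575376) = −0.75 ln(0.424624)
  = −0.75 × (-0.856551) = 0.642413 substitutions/site.
Under a molecular clock d = 2μt, so t = d/(2μ) = 0.642413 / (2 × 0.005) = 64.24 Myr.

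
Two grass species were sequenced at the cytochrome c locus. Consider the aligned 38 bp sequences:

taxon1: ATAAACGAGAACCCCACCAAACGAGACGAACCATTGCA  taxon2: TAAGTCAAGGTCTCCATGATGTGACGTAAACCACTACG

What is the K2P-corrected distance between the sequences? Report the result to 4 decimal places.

Of 38 sites, 13 differences are transitions and 7 are transversions, so P = 13/38 ≈ 0.342105 and Q = 7/38 ≈ 0.184211.
Under the Kimura two-parameter model, d = −½ ln(1 − 2P − Q) − ¼ ln(1 − 2Q).
1 − 2P − Q = 0.131579, giving −½ ln(0.131579) = 1.014074.
1 − 2Q = 0.631578, giving −¼ ln(0.631578) = 0.114883.
d = 1.014074 + 0.114883 = 1.128957.

1.1290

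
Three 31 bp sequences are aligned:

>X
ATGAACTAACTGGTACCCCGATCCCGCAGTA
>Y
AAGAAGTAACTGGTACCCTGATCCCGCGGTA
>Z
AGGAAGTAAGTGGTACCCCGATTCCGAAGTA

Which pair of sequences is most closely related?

X–Y: 4/31 differ, p = 0.129, d = 0.142.
X–Z: 5/31 differ, p = 0.161, d = 0.182.
Y–Z: 6/31 differ, p = 0.194, d = 0.224.
The smallest distance is between X and Y.

X and Y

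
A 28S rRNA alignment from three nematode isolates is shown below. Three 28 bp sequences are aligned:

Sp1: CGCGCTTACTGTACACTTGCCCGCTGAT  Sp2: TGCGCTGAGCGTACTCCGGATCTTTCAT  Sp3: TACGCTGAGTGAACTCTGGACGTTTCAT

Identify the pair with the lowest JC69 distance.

Sp2 and Sp3

Sp1–Sp2: 12/28 differ, p = 0.429, d = 0.635.
Sp1–Sp3: 12/28 differ, p = 0.429, d = 0.635.
Sp2–Sp3: 6/28 differ, p = 0.214, d = 0.252.
The smallest distance is between Sp2 and Sp3.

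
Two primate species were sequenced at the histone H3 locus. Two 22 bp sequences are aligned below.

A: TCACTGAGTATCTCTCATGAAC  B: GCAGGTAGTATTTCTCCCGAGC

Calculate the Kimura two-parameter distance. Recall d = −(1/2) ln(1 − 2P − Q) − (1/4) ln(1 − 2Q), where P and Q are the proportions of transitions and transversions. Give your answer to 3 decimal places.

0.498

Of 22 sites, 3 differences are transitions and 5 are transversions, so P = 3/22 ≈ 0.136364 and Q = 5/22 ≈ 0.227273.
Under the Kimura two-parameter model, d = −½ ln(1 − 2P − Q) − ¼ ln(1 − 2Q).
1 − 2P − Q = 0.499999, giving −½ ln(0.499999) = 0.346575.
1 − 2Q = 0.545454, giving −¼ ln(0.545454) = 0.151534.
d = 0.346575 + 0.151534 = 0.498109.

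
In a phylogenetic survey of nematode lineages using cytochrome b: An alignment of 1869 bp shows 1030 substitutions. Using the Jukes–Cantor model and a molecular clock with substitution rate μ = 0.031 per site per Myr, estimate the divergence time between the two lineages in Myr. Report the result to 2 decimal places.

p = 1030/1869 ≈ 0.551097.
d = −(3/4) ln(1 − 4p/3) = −0.75 ln(1 − 0.734796) = −0.75 ln(0.265204)
  = −0.75 × (-1.327256) = 0.995442 substitutions/site.
Under a molecular clock d = 2μt, so t = d/(2μ) = 0.995442 / (2 × 0.031) = 16.06 Myr.

16.06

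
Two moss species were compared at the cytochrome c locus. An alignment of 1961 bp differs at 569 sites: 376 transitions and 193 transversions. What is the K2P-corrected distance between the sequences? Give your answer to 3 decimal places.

P = 376/1961 ≈ 0.191739 and Q = 193/1961 ≈ 0.098419.
Under the Kimura two-parameter model, d = −½ ln(1 − 2P − Q) − ¼ ln(1 − 2Q).
1 − 2P − Q = 0.518103, giving −½ ln(0.518103) = 0.328791.
1 − 2Q = 0.803162, giving −¼ ln(0.803162) = 0.054800.
d = 0.328791 + 0.054800 = 0.383591.

0.384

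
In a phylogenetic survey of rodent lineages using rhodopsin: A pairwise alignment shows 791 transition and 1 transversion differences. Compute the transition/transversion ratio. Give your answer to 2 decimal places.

R = 791/1 = 791.00.

791.00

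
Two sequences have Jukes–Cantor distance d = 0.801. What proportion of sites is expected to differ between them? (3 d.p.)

0.492

p = (3/4)(1 − e^(−4d/3)) = 0.75 × (1 − e^(-1.068)) = 0.75 × (1 − 0.343695) = 0.492229.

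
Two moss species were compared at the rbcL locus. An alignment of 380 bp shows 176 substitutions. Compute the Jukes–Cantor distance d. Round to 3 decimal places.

p = 176/380 ≈ 0.463158.
d = −(3/4) ln(1 − 4p/3) = −0.75 ln(1 − 0.617544) = −0.75 ln(0.382456)
  = −0.75 × (-0.961142) = 0.720857 substitutions/site.

0.721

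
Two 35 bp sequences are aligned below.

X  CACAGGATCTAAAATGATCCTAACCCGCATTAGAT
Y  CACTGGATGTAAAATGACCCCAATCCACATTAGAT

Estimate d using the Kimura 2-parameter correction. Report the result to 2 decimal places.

Of 35 sites, 4 differences are transitions and 2 are transversions, so P = 4/35 ≈ 0.114286 and Q = 2/35 ≈ 0.057143.
Under the Kimura two-parameter model, d = −½ ln(1 − 2P − Q) − ¼ ln(1 − 2Q).
1 − 2P − Q = 0.714285, giving −½ ln(0.714285) = 0.168237.
1 − 2Q = 0.885714, giving −¼ ln(0.885714) = 0.030340.
d = 0.168237 + 0.030340 = 0.198577.

0.20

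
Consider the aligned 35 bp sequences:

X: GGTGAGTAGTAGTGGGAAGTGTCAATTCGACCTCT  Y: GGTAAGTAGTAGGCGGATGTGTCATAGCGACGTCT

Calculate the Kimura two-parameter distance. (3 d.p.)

Of 35 sites, 1 differences are transitions and 7 are transversions, so P = 1/35 ≈ 0.028571 and Q = 7/35 = 0.2.
Under the Kimura two-parameter model, d = −½ ln(1 − 2P − Q) − ¼ ln(1 − 2Q).
1 − 2P − Q = 0.742858, giving −½ ln(0.742858) = 0.148625.
1 − 2Q = 0.6, giving −¼ ln(0.6) = 0.127706.
d = 0.148625 + 0.127706 = 0.276331.

0.276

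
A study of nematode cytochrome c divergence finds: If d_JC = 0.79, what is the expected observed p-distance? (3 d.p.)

0.488

p = (3/4)(1 − e^(−4d/3)) = 0.75 × (1 − e^(-1.053333)) = 0.75 × (1 − 0.348773) = 0.488420.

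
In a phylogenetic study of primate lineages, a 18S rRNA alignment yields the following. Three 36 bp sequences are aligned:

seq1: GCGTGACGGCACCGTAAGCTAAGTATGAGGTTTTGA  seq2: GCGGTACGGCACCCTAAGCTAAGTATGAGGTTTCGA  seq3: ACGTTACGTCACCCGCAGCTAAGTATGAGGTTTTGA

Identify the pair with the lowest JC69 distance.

seq1–seq2: 4/36 differ, p = 0.111, d = 0.120.
seq1–seq3: 6/36 differ, p = 0.167, d = 0.188.
seq2–seq3: 6/36 differ, p = 0.167, d = 0.188.
The smallest distance is between seq1 and seq2.

seq1 and seq2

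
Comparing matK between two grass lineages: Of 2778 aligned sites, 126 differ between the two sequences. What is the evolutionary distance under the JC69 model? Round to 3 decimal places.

p = 126/2778 ≈ 0.045356.
d = −(3/4) ln(1 − 4p/3) = −0.75 ln(1 − 0.060475) = −0.75 ln(0.939525)
  = −0.75 × (-0.062381) = 0.046786 substitutions/site.

0.047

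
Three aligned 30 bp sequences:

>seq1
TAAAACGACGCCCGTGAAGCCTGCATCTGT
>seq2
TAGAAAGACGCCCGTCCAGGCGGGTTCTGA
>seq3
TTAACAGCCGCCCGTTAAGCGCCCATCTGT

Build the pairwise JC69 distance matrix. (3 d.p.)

seq1–seq2: 9/30 sites differ → p = 0.3, d = −0.75 ln(1 − 0.4) = 0.383119 ≈ 0.383.
seq1–seq3: 8/30 sites differ → p ≈ 0.266667, d = −0.75 ln(1 − 0.355556) = 0.329526 ≈ 0.330.
seq2–seq3: 13/30 sites differ → p ≈ 0.433333, d = −0.75 ln(1 − 0.577777) = 0.646666 ≈ 0.647.

d(seq1,seq2) = 0.383, d(seq1,seq3) = 0.330, d(seq2,seq3) = 0.647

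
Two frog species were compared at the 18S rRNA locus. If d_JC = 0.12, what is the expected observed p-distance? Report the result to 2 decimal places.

p = (3/4)(1 − e^(−4d/3)) = 0.75 × (1 − e^(-0.16)) = 0.75 × (1 − 0.852144) = 0.110892.

0.11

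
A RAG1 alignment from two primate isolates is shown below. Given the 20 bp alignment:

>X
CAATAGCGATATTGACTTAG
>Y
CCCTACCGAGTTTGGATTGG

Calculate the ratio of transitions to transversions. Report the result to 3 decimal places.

Transitions are A↔G and C↔T; transversions are all other mismatches.
Transitions: 2. Transversions: 6.
R = 2/6 = 0.333333… ≈ 0.333 (to 3 d.p.).

0.333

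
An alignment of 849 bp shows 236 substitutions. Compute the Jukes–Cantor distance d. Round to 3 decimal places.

p = 236/849 ≈ 0.277974.
d = −(3/4) ln(1 − 4p/3) = −0.75 ln(1 − 0.370632) = −0.75 ln(0.629368)
  = −0.75 × (-0.463039) = 0.347279 substitutions/site.

0.347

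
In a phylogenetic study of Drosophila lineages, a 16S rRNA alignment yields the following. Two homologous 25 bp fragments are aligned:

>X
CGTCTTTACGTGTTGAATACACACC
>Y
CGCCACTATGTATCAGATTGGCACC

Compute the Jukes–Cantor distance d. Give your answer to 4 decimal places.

0.6626

The sequences differ at 11 of 25 sites, so p = 11/25 = 0.44.
d = −(3/4) ln(1 − 4p/3) = −0.75 ln(1 − 0.586667) = −0.75 ln(0.413333)
  = −0.75 × (-0.883502) = 0.662627 substitutions/site.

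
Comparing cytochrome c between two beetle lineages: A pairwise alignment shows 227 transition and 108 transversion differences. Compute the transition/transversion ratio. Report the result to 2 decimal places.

R = 227/108 = 2.101851… ≈ 2.10 (to 2 d.p.).

2.10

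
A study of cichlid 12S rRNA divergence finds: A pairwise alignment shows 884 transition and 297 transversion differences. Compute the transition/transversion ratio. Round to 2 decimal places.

R = 884/297 = 2.976430… ≈ 2.98 (to 2 d.p.).

2.98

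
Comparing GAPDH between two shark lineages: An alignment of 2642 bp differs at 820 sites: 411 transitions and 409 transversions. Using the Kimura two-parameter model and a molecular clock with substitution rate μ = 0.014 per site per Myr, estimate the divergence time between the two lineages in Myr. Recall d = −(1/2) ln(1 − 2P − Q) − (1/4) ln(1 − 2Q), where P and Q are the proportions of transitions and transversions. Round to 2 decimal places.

P = 411/2642 ≈ 0.155564 and Q = 409/2642 ≈ 0.154807.
Under the Kimura two-parameter model, d = −½ ln(1 − 2P − Q) − ¼ ln(1 − 2Q).
1 − 2P − Q = 0.534065, giving −½ ln(0.534065) = 0.313619.
1 − 2Q = 0.690386, giving −¼ ln(0.690386) = 0.092626.
d = 0.313619 + 0.092626 = 0.406245.
Under a molecular clock d = 2μt, so t = d/(2μ) = 0.406245 / (2 × 0.014) = 14.51 Myr.

14.51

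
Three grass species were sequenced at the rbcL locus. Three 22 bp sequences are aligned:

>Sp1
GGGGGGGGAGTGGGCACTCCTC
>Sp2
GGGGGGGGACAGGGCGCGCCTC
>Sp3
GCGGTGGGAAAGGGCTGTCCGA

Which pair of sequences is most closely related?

Sp1–Sp2: 4/22 differ, p = 0.182, d = 0.208.
Sp1–Sp3: 8/22 differ, p = 0.364, d = 0.497.
Sp2–Sp3: 8/22 differ, p = 0.364, d = 0.497.
The smallest distance is between Sp1 and Sp2.

Sp1 and Sp2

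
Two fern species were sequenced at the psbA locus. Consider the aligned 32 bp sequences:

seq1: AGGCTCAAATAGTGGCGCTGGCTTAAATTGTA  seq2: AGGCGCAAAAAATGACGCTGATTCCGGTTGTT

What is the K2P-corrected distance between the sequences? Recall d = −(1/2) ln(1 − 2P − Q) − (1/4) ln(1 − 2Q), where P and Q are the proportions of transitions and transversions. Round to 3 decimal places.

Of 32 sites, 7 differences are transitions and 4 are transversions, so P = 7/32 = 0.21875 and Q = 4/32 = 0.125.
Under the Kimura two-parameter model, d = −½ ln(1 − 2P − Q) − ¼ ln(1 − 2Q).
1 − 2P − Q = 0.4375, giving −½ ln(0.4375) = 0.413339.
1 − 2Q = 0.75, giving −¼ ln(0.75) = 0.071921.
d = 0.413339 + 0.071921 = 0.485260.

0.485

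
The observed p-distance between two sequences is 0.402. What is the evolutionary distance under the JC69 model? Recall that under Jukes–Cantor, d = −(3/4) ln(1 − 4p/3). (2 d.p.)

0.58

d = −(3/4) ln(1 − 4p/3) = −0.75 ln(1 − 0.536) = −0.75 ln(0.464)
  = −0.75 × (-0.767871) = 0.575903 substitutions/site.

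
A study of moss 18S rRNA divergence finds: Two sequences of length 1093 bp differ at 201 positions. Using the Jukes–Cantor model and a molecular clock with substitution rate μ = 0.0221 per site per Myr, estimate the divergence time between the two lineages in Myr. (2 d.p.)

p = 201/1093 ≈ 0.183898.
d = −(3/4) ln(1 − 4p/3) = −0.75 ln(1 − 0.245197) = −0.75 ln(0.754803)
  = −0.75 × (-0.281298) = 0.210974 substitutions/site.
Under a molecular clock d = 2μt, so t = d/(2μ) = 0.210974 / (2 × 0.0221) = 4.77 Myr.

4.77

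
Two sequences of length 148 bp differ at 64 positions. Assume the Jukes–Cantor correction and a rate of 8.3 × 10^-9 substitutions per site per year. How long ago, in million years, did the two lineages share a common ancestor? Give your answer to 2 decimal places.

p = 64/148 ≈ 0.432432.
d = −(3/4) ln(1 − 4p/3) = −0.75 ln(1 − 0.576576) = −0.75 ln(0.423424)
  = −0.75 × (-0.859381) = 0.644536 substitutions/site.
Under a molecular clock d = 2μt, so t = d/(2μ) = 0.644536 / (2 × 8.3 × 10^-9) = 38.83 million years.

38.83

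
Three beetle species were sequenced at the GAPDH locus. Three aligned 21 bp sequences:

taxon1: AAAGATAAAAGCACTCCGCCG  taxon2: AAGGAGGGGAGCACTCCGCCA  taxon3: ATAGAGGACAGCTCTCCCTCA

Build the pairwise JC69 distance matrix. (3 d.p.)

d(taxon1,taxon2) = 0.360, d(taxon1,taxon3) = 0.532, d(taxon2,taxon3) = 0.441

taxon1–taxon2: 6/21 sites differ → p ≈ 0.285714, d = −0.75 ln(1 − 0.380952) = 0.359679 ≈ 0.360.
taxon1–taxon3: 8/21 sites differ → p ≈ 0.380952, d = −0.75 ln(1 − 0.507936) = 0.531860 ≈ 0.532.
taxon2–taxon3: 7/21 sites differ → p ≈ 0.333333, d = −0.75 ln(1 − 0.444444) = 0.440839 ≈ 0.441.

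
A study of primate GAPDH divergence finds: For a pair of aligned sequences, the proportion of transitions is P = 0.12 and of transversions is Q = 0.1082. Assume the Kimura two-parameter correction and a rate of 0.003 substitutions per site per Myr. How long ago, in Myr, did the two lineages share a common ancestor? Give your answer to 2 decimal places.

45.83

Under the Kimura two-parameter model, d = −½ ln(1 − 2P − Q) − ¼ ln(1 − 2Q).
1 − 2P − Q = 0.6518, giving −½ ln(0.6518) = 0.214009.
1 − 2Q = 0.7836, giving −¼ ln(0.7836) = 0.060964.
d = 0.214009 + 0.060964 = 0.274973.
Under a molecular clock d = 2μt, so t = d/(2μ) = 0.274973 / (2 × 0.003) = 45.83 Myr.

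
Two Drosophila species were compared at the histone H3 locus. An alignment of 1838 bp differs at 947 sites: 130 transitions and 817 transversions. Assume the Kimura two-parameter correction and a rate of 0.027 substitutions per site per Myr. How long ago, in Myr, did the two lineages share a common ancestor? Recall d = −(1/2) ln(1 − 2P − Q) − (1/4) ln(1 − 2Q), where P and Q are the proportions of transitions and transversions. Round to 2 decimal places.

P = 130/1838 ≈ 0.070729 and Q = 817/1838 ≈ 0.444505.
Under the Kimura two-parameter model, d = −½ ln(1 − 2P − Q) − ¼ ln(1 − 2Q).
1 − 2P − Q = 0.414037, giving −½ ln(0.414037) = 0.440900.
1 − 2Q = 0.11099, giving −¼ ln(0.11099) = 0.549579.
d = 0.440900 + 0.549579 = 0.990479.
Under a molecular clock d = 2μt, so t = d/(2μ) = 0.990479 / (2 × 0.027) = 18.34 Myr.

18.34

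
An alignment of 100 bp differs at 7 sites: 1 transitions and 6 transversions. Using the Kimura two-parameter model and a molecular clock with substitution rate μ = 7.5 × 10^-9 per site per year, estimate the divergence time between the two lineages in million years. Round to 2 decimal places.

4.91

P = 1/100 = 0.01 and Q = 6/100 = 0.06.
Under the Kimura two-parameter model, d = −½ ln(1 − 2P − Q) − ¼ ln(1 − 2Q).
1 − 2P − Q = 0.92, giving −½ ln(0.92) = 0.041691.
1 − 2Q = 0.88, giving −¼ ln(0.88) = 0.031958.
d = 0.041691 + 0.031958 = 0.073649.
Under a molecular clock d = 2μt, so t = d/(2μ) = 0.073649 / (2 × 7.5 × 10^-9) = 4.91 million years.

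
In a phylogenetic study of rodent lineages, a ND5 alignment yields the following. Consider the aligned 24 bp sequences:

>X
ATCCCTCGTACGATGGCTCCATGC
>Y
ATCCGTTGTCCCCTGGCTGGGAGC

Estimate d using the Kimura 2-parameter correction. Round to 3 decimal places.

0.525

Of 24 sites, 2 differences are transitions and 7 are transversions, so P = 2/24 ≈ 0.083333 and Q = 7/24 ≈ 0.291667.
Under the Kimura two-parameter model, d = −½ ln(1 − 2P − Q) − ¼ ln(1 − 2Q).
1 − 2P − Q = 0.541667, giving −½ ln(0.541667) = 0.306552.
1 − 2Q = 0.416666, giving −¼ ln(0.416666) = 0.218868.
d = 0.306552 + 0.218868 = 0.525420.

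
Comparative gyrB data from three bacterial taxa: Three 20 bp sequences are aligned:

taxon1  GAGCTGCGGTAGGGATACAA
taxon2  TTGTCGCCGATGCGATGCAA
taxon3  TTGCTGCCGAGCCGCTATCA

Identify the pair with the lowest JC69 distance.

taxon1–taxon2: 9/20 differ, p = 0.450, d = 0.687.
taxon1–taxon3: 10/20 differ, p = 0.500, d = 0.824.
taxon2–taxon3: 8/20 differ, p = 0.400, d = 0.572.
The smallest distance is between taxon2 and taxon3.

taxon2 and taxon3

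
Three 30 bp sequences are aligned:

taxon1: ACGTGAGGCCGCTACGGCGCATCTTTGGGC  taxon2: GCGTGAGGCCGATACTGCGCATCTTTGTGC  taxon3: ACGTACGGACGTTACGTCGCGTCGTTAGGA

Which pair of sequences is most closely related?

taxon1–taxon2: 4/30 differ, p = 0.133, d = 0.147.
taxon1–taxon3: 9/30 differ, p = 0.300, d = 0.383.
taxon2–taxon3: 12/30 differ, p = 0.400, d = 0.572.
The smallest distance is between taxon1 and taxon2.

taxon1 and taxon2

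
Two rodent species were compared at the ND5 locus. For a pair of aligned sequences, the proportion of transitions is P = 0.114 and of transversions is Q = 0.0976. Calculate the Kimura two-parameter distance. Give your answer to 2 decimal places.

Under the Kimura two-parameter model, d = −½ ln(1 − 2P − Q) − ¼ ln(1 − 2Q).
1 − 2P − Q = 0.6744, giving −½ ln(0.6744) = 0.196966.
1 − 2Q = 0.8048, giving −¼ ln(0.8048) = 0.054290.
d = 0.196966 + 0.054290 = 0.251256.

0.25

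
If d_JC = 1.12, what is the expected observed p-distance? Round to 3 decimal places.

p = (3/4)(1 − e^(−4d/3)) = 0.75 × (1 − e^(-1.493333)) = 0.75 × (1 − 0.224623) = 0.581533.

0.582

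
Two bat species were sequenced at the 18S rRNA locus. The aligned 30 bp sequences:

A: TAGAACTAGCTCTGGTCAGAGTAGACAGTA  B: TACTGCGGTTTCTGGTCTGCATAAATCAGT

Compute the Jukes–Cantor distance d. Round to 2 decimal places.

0.93

The sequences differ at 16 of 30 sites, so p = 16/30 ≈ 0.533333.
d = −(3/4) ln(1 − 4p/3) = −0.75 ln(1 − 0.711111) = −0.75 ln(0.288889)
  = −0.75 × (-1.241713) = 0.931285 substitutions/site.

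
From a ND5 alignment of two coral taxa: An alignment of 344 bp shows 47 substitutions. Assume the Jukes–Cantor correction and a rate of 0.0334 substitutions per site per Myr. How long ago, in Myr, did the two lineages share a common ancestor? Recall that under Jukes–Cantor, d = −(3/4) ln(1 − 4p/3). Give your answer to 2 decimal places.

p = 47/344 ≈ 0.136628.
d = −(3/4) ln(1 − 4p/3) = −0.75 ln(1 − 0.182171) = −0.75 ln(0.817829)
  = −0.75 × (-0.201102) = 0.150827 substitutions/site.
Under a molecular clock d = 2μt, so t = d/(2μ) = 0.150827 / (2 × 0.0334) = 2.26 Myr.

2.26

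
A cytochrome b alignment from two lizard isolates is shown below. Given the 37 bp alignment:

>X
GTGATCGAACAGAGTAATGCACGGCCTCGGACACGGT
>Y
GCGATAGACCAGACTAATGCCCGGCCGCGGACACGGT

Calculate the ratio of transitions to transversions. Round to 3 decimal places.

Transitions are A↔G and C↔T; transversions are all other mismatches.
Transitions: 1. Transversions: 5.
R = 1/5 = 0.200.

0.200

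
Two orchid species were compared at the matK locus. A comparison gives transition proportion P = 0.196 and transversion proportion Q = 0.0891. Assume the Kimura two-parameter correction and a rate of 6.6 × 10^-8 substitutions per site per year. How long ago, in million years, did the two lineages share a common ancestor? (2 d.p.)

Under the Kimura two-parameter model, d = −½ ln(1 − 2P − Q) − ¼ ln(1 − 2Q).
1 − 2P − Q = 0.5189, giving −½ ln(0.5189) = 0.328022.
1 − 2Q = 0.8218, giving −¼ ln(0.8218) = 0.049065.
d = 0.328022 + 0.049065 = 0.377087.
Under a molecular clock d = 2μt, so t = d/(2μ) = 0.377087 / (2 × 6.6 × 10^-8) = 2.86 million years.

2.86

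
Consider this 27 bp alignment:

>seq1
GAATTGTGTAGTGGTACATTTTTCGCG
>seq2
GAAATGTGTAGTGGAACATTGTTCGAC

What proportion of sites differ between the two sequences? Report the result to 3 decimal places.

The sequences differ at 5 of 27 positions (sites 4, 15, 21, 26, 27).
p = 5/27 = 0.185185… ≈ 0.185 (to 3 d.p.).

0.185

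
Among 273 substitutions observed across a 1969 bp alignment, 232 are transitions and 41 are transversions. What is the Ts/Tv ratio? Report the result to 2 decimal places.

5.66

R = 232/41 = 5.658536… ≈ 5.66 (to 2 d.p.).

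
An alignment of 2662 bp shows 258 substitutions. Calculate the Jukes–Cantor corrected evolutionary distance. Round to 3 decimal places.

p = 258/2662 ≈ 0.09692.
d = −(3/4) ln(1 − 4p/3) = −0.75 ln(1 − 0.129227) = −0.75 ln(0.870773)
  = −0.75 × (-0.138374) = 0.103781 substitutions/site.

0.104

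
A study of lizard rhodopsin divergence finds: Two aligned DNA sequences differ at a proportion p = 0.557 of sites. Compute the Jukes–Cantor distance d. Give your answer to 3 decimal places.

d = −(3/4) ln(1 − 4p/3) = −0.75 ln(1 − 0.742667) = −0.75 ln(0.257333)
  = −0.75 × (-1.357384) = 1.018038 substitutions/site.

1.018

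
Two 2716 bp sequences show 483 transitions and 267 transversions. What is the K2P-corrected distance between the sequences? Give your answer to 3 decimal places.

0.357

P = 483/2716 ≈ 0.177835 and Q = 267/2716 ≈ 0.098306.
Under the Kimura two-parameter model, d = −½ ln(1 − 2P − Q) − ¼ ln(1 − 2Q).
1 − 2P − Q = 0.546024, giving −½ ln(0.546024) = 0.302546.
1 − 2Q = 0.803388, giving −¼ ln(0.803388) = 0.054729.
d = 0.302546 + 0.054729 = 0.357275.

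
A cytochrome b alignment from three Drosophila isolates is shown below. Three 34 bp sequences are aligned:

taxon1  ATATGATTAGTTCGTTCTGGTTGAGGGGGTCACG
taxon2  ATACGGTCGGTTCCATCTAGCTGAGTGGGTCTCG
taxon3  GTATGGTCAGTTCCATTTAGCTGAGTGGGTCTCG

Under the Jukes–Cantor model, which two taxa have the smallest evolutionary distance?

taxon1–taxon2: 10/34 differ, p = 0.294, d = 0.373.
taxon1–taxon3: 10/34 differ, p = 0.294, d = 0.373.
taxon2–taxon3: 4/34 differ, p = 0.118, d = 0.128.
The smallest distance is between taxon2 and taxon3.

taxon2 and taxon3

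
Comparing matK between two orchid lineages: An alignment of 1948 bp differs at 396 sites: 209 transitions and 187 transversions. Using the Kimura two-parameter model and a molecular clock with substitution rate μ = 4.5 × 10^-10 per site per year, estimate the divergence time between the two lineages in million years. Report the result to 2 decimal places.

P = 209/1948 ≈ 0.10729 and Q = 187/1948 ≈ 0.095996.
Under the Kimura two-parameter model, d = −½ ln(1 − 2P − Q) − ¼ ln(1 − 2Q).
1 − 2P − Q = 0.689424, giving −½ ln(0.689424) = 0.185949.
1 − 2Q = 0.808008, giving −¼ ln(0.808008) = 0.053296.
d = 0.185949 + 0.053296 = 0.239245.
Under a molecular clock d = 2μt, so t = d/(2μ) = 0.239245 / (2 × 4.5 × 10^-10) = 265.83 million years.

265.83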